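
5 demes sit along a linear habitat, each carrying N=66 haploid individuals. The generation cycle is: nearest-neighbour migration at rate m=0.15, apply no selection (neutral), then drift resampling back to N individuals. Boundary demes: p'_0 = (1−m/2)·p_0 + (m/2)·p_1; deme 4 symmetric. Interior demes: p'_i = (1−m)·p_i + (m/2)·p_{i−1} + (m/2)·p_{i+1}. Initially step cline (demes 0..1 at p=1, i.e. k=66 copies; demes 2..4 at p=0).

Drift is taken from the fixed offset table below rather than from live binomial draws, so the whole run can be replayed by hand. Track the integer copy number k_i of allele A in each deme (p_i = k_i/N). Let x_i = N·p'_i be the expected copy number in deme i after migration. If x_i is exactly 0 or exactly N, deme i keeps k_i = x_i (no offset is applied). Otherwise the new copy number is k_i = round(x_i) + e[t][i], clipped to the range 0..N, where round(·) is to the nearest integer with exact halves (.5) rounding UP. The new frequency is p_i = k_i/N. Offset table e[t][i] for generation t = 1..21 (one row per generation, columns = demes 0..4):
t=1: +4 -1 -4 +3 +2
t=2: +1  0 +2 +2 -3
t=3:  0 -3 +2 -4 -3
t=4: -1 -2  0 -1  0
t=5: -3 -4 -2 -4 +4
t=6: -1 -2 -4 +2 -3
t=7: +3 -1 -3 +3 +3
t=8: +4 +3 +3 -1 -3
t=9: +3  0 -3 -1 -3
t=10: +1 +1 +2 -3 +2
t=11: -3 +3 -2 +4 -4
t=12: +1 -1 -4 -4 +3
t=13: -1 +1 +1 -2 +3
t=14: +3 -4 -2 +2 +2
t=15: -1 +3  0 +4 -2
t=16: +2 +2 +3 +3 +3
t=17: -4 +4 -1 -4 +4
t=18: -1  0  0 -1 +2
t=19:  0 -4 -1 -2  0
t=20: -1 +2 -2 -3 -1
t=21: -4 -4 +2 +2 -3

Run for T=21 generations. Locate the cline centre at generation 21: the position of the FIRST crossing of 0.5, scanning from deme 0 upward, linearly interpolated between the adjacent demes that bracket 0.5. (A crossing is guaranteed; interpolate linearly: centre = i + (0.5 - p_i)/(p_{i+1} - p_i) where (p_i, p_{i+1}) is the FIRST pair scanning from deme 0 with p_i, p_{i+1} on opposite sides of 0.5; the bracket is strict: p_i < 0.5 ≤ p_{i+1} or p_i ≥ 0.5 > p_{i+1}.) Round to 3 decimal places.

1.077

t=0: k=[66 66 0 0 0]
t=1: x=[66.0000 61.0500 4.9500 0.0000 0.0000] k=[66 60 1 0 0]
t=2: x=[65.5500 56.0250 5.3500 0.0750 0.0000] k=[66 56 7 2 0]
t=3: x=[65.2500 53.0750 10.3000 2.2250 0.1500] k=[65 50 12 0 0]
t=4: x=[63.8750 48.2750 13.9500 0.9000 0.0000] k=[63 46 14 0 0]
t=5: x=[61.7250 44.8750 15.3500 1.0500 0.0000] k=[59 41 13 0 0]
t=6: x=[57.6500 40.2500 14.1250 0.9750 0.0000] k=[57 38 10 3 0]
t=7: x=[55.5750 37.3250 11.5750 3.3000 0.2250] k=[59 36 9 6 3]
t=8: x=[57.2750 35.7000 10.8000 6.0000 3.2250] k=[61 39 14 5 0]
t=9: x=[59.3500 38.7750 15.2000 5.3000 0.3750] k=[62 39 12 4 0]
t=10: x=[60.2750 38.7000 13.4250 4.3000 0.3000] k=[61 40 15 1 2]
t=11: x=[59.4250 39.7000 15.8250 2.1250 1.9250] k=[56 43 14 6 0]
t=12: x=[55.0250 41.8000 15.5750 6.1500 0.4500] k=[56 41 12 2 3]
t=13: x=[54.8750 39.9500 13.4250 2.8250 2.9250] k=[54 41 14 1 6]
t=14: x=[53.0250 39.9500 15.0500 2.3500 5.6250] k=[56 36 13 4 8]
t=15: x=[54.5000 35.7750 14.0500 4.9750 7.7000] k=[54 39 14 9 6]
t=16: x=[52.8750 38.2500 15.5000 9.1500 6.2250] k=[55 40 19 12 9]
t=17: x=[53.8750 39.5500 20.0500 12.3000 9.2250] k=[50 44 19 8 13]
t=18: x=[49.5500 42.5750 20.0500 9.2000 12.6250] k=[49 43 20 8 15]
t=19: x=[48.5500 41.7250 20.8250 9.4250 14.4750] k=[49 38 20 7 14]
t=20: x=[48.1750 37.4750 20.3750 8.5000 13.4750] k=[47 39 18 6 12]
t=21: x=[46.4000 38.0250 18.6750 7.3500 11.5500] k=[42 34 21 9 9]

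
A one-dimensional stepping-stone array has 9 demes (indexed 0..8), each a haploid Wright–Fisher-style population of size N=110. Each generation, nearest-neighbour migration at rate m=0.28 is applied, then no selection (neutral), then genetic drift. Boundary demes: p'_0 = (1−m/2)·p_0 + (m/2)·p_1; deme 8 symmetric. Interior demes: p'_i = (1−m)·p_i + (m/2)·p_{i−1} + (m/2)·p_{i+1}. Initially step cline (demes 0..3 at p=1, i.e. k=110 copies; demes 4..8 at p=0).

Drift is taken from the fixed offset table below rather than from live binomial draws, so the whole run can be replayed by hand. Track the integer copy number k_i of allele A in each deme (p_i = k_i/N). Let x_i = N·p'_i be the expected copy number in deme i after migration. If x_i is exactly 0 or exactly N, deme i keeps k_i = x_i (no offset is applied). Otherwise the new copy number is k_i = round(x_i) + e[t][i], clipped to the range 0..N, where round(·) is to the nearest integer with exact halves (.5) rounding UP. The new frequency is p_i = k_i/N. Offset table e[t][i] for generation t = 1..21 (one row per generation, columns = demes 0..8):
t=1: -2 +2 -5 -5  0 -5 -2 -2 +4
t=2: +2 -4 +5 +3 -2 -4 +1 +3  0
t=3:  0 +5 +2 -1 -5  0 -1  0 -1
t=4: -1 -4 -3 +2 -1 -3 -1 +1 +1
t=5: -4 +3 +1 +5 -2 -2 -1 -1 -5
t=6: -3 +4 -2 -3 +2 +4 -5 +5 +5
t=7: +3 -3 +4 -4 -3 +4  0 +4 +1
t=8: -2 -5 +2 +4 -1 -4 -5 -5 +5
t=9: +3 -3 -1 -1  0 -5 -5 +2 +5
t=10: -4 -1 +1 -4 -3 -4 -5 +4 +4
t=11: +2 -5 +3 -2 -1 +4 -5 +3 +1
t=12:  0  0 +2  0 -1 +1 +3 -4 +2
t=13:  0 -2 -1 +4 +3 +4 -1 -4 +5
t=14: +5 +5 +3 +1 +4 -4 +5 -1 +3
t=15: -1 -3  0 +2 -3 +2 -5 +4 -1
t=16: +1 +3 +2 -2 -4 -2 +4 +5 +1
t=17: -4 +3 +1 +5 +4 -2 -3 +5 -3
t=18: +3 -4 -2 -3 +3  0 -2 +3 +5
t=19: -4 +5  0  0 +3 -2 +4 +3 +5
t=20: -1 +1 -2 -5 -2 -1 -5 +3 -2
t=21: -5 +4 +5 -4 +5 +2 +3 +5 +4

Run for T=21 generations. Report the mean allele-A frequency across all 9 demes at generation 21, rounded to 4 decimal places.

t=0: k=[110 110 110 110 0 0 0 0 0]
t=1: x=[110.0000 110.0000 110.0000 94.6000 15.4000 0.0000 0.0000 0.0000 0.0000] k=[110 110 110 90 15 0 0 0 0]
t=2: x=[110.0000 110.0000 107.2000 82.3000 23.4000 2.1000 0.0000 0.0000 0.0000] k=[110 110 110 85 21 0 0 0 0]
t=3: x=[110.0000 110.0000 106.5000 79.5400 27.0200 2.9400 0.0000 0.0000 0.0000] k=[110 110 109 79 22 3 0 0 0]
t=4: x=[110.0000 109.8600 104.9400 75.2200 27.3200 5.2400 0.4200 0.0000 0.0000] k=[110 106 102 77 26 2 0 0 0]
t=5: x=[109.4400 106.0000 99.0600 73.3600 29.7800 5.0800 0.2800 0.0000 0.0000] k=[105 109 100 78 28 3 0 0 0]
t=6: x=[105.5600 107.1800 98.1800 74.0800 31.5000 6.0800 0.4200 0.0000 0.0000] k=[103 110 96 71 34 10 0 0 0]
t=7: x=[103.9800 107.0600 94.4600 69.3200 35.8200 11.9600 1.4000 0.0000 0.0000] k=[107 104 98 65 33 16 1 0 0]
t=8: x=[106.5800 103.5800 94.2200 65.1400 35.1000 16.2800 2.9600 0.1400 0.0000] k=[105 99 96 69 34 12 0 0 0]
t=9: x=[104.1600 99.4200 92.6400 67.8800 35.8200 13.4000 1.6800 0.0000 0.0000] k=[107 96 92 67 36 8 0 0 0]
t=10: x=[105.4600 96.9800 89.0600 66.1600 36.4200 10.8000 1.1200 0.0000 0.0000] k=[101 96 90 62 33 7 0 0 0]
t=11: x=[100.3000 95.8600 86.9200 61.8600 33.4200 9.6600 0.9800 0.0000 0.0000] k=[102 91 90 60 32 14 0 0 0]
t=12: x=[100.4600 92.4000 85.9400 60.2800 33.4000 14.5600 1.9600 0.0000 0.0000] k=[100 92 88 60 32 16 5 0 0]
t=13: x=[98.8800 92.5600 84.6400 60.0000 33.6800 16.7000 5.8400 0.7000 0.0000] k=[99 91 84 64 37 21 5 0 0]
t=14: x=[97.8800 91.1400 82.1800 63.0200 38.5400 21.0000 6.5400 0.7000 0.0000] k=[103 96 85 64 43 17 12 0 0]
t=15: x=[102.0200 95.4400 83.6000 64.0000 42.3000 19.9400 11.0200 1.6800 0.0000] k=[101 92 84 66 39 22 6 6 0]
t=16: x=[99.7400 92.1400 82.6000 64.7400 40.4000 22.1400 8.2400 5.1600 0.8400] k=[101 95 85 63 36 20 12 10 2]
t=17: x=[100.1600 94.4400 83.3200 62.3000 37.5400 21.1200 12.8400 9.1600 3.1200] k=[96 97 84 67 42 19 10 14 0]
t=18: x=[96.1400 95.0400 83.4400 65.8800 42.2800 20.9600 11.8200 11.4800 1.9600] k=[99 91 81 63 45 21 10 14 7]
t=19: x=[97.8800 90.7200 79.8800 63.0000 44.1600 22.8200 12.1000 12.4600 7.9800] k=[94 96 80 63 47 21 16 15 13]
t=20: x=[94.2800 93.4800 79.8600 63.1400 45.6000 23.9400 16.5600 14.8600 13.2800] k=[93 94 78 58 44 23 12 18 11]
t=21: x=[93.1400 91.6200 77.4400 58.8400 43.0200 24.4000 14.3800 16.1800 11.9800] k=[88 96 82 55 48 26 17 21 16]

0.4535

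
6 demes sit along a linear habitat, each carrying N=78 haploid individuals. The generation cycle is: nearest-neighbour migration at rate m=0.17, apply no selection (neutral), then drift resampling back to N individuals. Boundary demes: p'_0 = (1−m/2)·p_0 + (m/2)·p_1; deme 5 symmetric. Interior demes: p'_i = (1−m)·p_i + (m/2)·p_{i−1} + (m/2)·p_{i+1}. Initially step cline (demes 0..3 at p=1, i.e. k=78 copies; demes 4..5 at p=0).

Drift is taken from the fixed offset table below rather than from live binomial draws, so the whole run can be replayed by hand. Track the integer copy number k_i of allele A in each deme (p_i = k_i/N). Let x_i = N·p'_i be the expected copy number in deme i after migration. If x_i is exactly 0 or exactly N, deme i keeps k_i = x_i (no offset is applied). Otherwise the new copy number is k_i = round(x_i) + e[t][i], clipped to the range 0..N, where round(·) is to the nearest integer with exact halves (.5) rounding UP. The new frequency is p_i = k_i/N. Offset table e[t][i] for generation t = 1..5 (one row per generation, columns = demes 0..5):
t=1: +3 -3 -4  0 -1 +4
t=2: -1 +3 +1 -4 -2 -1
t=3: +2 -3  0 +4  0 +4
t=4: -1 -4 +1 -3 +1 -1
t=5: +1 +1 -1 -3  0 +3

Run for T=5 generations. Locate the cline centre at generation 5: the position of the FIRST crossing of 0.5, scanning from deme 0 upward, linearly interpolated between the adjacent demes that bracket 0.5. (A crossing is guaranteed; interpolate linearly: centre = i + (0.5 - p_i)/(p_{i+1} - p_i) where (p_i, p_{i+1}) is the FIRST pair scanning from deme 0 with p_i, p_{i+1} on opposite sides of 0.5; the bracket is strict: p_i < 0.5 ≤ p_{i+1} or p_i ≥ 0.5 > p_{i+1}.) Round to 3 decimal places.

3.406

t=0: k=[78 78 78 78 0 0]
t=1: x=[78.0000 78.0000 78.0000 71.3700 6.6300 0.0000] k=[78 78 78 71 6 0]
t=2: x=[78.0000 78.0000 77.4050 66.0700 11.0150 0.5100] k=[78 78 78 62 9 0]
t=3: x=[78.0000 78.0000 76.6400 58.8550 12.7400 0.7650] k=[78 78 77 63 13 5]
t=4: x=[78.0000 77.9150 75.8950 59.9400 16.5700 5.6800] k=[78 74 77 57 18 5]
t=5: x=[77.6600 74.5950 75.0450 55.3850 20.2100 6.1050] k=[78 76 74 52 20 9]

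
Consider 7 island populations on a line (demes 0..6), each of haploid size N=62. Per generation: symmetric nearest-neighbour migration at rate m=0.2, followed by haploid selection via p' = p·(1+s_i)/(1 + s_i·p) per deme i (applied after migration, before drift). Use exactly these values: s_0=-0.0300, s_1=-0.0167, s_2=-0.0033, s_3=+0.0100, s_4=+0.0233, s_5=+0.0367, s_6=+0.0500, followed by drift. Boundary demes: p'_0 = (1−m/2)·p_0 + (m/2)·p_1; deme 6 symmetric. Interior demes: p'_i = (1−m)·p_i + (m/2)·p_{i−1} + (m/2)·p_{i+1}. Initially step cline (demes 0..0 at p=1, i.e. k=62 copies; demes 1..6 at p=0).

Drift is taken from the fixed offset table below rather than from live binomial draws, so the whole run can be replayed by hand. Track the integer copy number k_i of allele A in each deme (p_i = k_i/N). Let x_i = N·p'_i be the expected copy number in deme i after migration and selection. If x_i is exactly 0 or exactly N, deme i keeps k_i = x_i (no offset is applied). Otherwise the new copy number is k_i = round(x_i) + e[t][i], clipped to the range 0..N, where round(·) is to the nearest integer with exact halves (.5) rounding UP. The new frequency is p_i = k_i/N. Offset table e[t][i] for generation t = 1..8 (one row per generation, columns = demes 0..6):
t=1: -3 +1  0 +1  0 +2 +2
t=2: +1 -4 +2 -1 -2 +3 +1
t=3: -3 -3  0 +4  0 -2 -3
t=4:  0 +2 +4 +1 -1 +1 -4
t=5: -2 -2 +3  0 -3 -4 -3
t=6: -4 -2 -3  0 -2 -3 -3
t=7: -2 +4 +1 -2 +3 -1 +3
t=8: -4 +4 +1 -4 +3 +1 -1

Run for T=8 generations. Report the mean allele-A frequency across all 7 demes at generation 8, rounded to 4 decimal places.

t=0: k=[62 0 0 0 0 0 0]
t=1: x=[55.6280 6.1067 0.0000 0.0000 0.0000 0.0000 0.0000] k=[53 7 0 0 0 0 0]
t=2: x=[48.0739 10.7495 0.6977 0.0000 0.0000 0.0000 0.0000] k=[49 7 3 0 0 0 0]
t=3: x=[44.4189 10.6506 3.0903 0.3030 0.0000 0.0000 0.0000] k=[41 8 3 4 0 0 0]
t=4: x=[37.2485 10.6506 3.5888 3.5330 0.4093 0.0000 0.0000] k=[37 13 8 5 0 0 0]
t=5: x=[34.1335 14.7102 8.1765 4.8442 0.5116 0.0000 0.0000] k=[32 13 11 5 0 0 0]
t=6: x=[29.6285 14.5120 10.5710 5.1468 0.5116 0.0000 0.0000] k=[26 13 8 5 0 0 0]
t=7: x=[24.2488 13.6202 8.1765 4.8442 0.5116 0.0000 0.0000] k=[22 18 9 3 4 0 0]
t=8: x=[21.1733 17.2892 9.2739 3.7348 3.5768 0.4146 0.0000] k=[17 21 10 0 7 1 0]

0.1290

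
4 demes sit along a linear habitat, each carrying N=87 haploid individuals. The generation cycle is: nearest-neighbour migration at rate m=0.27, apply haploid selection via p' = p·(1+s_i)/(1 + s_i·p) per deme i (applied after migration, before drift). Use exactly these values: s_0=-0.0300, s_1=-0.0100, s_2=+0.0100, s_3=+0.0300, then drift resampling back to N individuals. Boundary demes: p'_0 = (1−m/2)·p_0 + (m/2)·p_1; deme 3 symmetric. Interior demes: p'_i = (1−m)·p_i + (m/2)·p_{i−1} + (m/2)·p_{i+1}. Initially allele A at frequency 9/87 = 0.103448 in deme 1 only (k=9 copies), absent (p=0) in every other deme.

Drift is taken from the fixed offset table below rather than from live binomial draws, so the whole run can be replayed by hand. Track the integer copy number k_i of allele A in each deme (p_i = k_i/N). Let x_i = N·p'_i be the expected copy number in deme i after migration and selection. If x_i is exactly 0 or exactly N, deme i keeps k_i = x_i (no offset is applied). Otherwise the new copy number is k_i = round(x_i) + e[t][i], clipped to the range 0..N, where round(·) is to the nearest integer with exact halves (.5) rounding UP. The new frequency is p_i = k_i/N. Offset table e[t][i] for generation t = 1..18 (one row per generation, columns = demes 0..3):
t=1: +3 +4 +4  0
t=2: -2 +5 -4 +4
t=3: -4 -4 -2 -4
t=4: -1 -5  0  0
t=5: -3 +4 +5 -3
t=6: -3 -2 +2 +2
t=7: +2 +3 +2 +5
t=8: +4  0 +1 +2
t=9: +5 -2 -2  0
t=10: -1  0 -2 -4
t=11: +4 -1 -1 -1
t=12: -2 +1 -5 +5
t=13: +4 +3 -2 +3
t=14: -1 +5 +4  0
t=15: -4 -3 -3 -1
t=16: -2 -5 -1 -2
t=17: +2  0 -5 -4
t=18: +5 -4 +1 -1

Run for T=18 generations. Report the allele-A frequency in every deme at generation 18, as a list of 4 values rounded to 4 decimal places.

[0.1264, 0.0000, 0.0345, 0.0460]

t=0: k=[0 9 0 0]
t=1: x=[1.1790 6.5092 1.2270 0.0000] k=[4 11 5 0]
t=2: x=[4.8048 9.1623 5.1833 0.6951] k=[3 14 1 5]
t=3: x=[4.3572 10.6656 3.3267 4.5867] k=[0 7 1 1]
t=4: x=[0.9169 5.1957 1.8277 1.0296] k=[0 0 2 1]
t=5: x=[0.0000 0.2673 1.6107 1.1686] k=[0 4 7 0]
t=6: x=[0.5239 3.8281 5.7028 0.9730] k=[0 2 8 3]
t=7: x=[0.2619 2.5153 6.5752 3.7805] k=[2 6 9 9]
t=8: x=[2.4660 5.8103 8.6724 9.2413] k=[6 6 10 11]
t=9: x=[5.8321 6.4795 9.6803 11.1492] k=[11 4 8 11]
t=10: x=[9.7873 5.4336 7.9365 10.8731] k=[9 5 6 7]
t=11: x=[8.2302 5.6219 6.0558 7.0543] k=[12 5 5 6]
t=12: x=[10.7644 5.8896 5.1833 6.0288] k=[9 7 0 11]
t=13: x=[8.4937 6.2663 2.4536 9.7684] k=[12 9 0 13]
t=14: x=[11.2923 8.1157 2.9987 11.5376] k=[10 13 7 12]
t=15: x=[10.1292 11.6830 8.5615 11.6194] k=[6 9 6 11]
t=16: x=[6.2266 8.1157 7.1450 10.5970] k=[4 3 6 9]
t=17: x=[3.7541 3.5060 6.0558 8.8267] k=[6 4 1 5]
t=18: x=[5.5691 3.8281 1.9640 4.5867] k=[11 0 3 4]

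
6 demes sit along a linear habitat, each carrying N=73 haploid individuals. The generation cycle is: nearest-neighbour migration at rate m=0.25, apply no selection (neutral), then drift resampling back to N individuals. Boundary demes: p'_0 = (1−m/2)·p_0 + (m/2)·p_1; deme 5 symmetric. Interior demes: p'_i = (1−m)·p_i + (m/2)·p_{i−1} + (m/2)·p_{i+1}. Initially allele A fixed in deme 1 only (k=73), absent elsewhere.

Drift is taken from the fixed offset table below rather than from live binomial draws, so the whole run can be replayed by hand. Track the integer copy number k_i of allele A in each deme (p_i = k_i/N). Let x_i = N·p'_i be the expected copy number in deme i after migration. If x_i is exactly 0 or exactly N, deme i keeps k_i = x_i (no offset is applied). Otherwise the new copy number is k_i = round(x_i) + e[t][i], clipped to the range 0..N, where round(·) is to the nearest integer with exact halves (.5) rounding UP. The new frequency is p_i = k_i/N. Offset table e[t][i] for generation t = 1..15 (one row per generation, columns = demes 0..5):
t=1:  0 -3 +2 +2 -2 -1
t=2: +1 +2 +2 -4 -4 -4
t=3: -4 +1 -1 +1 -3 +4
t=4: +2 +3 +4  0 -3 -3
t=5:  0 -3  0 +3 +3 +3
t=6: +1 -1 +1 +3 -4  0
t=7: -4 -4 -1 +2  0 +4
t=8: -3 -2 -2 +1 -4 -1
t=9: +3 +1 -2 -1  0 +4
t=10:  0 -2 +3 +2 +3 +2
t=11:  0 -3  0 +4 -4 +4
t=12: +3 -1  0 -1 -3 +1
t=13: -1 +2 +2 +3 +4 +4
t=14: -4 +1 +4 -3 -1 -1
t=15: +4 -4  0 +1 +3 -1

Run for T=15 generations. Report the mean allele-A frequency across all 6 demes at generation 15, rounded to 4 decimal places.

0.2283

t=0: k=[0 73 0 0 0 0]
t=1: x=[9.1250 54.7500 9.1250 0.0000 0.0000 0.0000] k=[9 52 11 0 0 0]
t=2: x=[14.3750 41.5000 14.7500 1.3750 0.0000 0.0000] k=[15 44 17 0 0 0]
t=3: x=[18.6250 37.0000 18.2500 2.1250 0.0000 0.0000] k=[15 38 17 3 0 0]
t=4: x=[17.8750 32.5000 17.8750 4.3750 0.3750 0.0000] k=[20 36 22 4 0 0]
t=5: x=[22.0000 32.2500 21.5000 5.7500 0.5000 0.0000] k=[22 29 22 9 4 0]
t=6: x=[22.8750 27.2500 21.2500 10.0000 4.1250 0.5000] k=[24 26 22 13 0 1]
t=7: x=[24.2500 25.2500 21.3750 12.5000 1.7500 0.8750] k=[20 21 20 15 2 5]
t=8: x=[20.1250 20.7500 19.5000 14.0000 4.0000 4.6250] k=[17 19 18 15 0 4]
t=9: x=[17.2500 18.6250 17.7500 13.5000 2.3750 3.5000] k=[20 20 16 13 2 8]
t=10: x=[20.0000 19.5000 16.1250 12.0000 4.1250 7.2500] k=[20 18 19 14 7 9]
t=11: x=[19.7500 18.3750 18.2500 13.7500 8.1250 8.7500] k=[20 15 18 18 4 13]
t=12: x=[19.3750 16.0000 17.6250 16.2500 6.8750 11.8750] k=[22 15 18 15 4 13]
t=13: x=[21.1250 16.2500 17.2500 14.0000 6.5000 11.8750] k=[20 18 19 17 11 16]
t=14: x=[19.7500 18.3750 18.6250 16.5000 12.3750 15.3750] k=[16 19 23 14 11 14]
t=15: x=[16.3750 19.1250 21.3750 14.7500 11.7500 13.6250] k=[20 15 21 16 15 13]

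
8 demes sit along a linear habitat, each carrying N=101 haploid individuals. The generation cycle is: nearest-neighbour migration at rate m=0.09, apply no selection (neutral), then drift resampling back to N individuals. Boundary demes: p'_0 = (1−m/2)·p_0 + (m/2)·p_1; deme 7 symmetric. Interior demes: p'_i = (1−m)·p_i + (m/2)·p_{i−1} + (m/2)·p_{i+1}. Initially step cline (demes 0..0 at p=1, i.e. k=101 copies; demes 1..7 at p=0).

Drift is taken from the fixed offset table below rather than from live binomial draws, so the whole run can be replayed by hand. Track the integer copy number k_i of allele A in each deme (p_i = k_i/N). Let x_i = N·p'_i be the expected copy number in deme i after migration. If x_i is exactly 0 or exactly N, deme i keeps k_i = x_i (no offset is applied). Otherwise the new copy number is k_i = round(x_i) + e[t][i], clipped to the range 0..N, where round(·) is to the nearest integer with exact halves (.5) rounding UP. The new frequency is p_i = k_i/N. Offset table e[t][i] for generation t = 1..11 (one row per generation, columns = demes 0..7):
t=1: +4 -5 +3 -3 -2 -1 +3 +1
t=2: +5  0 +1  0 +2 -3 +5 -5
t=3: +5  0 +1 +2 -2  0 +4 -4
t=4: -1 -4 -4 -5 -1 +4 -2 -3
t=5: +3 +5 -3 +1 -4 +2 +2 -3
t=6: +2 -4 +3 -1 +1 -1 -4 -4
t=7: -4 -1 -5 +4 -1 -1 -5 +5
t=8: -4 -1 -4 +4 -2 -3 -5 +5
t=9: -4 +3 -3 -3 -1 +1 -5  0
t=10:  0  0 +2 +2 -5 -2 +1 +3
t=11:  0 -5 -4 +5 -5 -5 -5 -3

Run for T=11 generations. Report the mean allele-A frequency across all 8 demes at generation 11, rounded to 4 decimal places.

0.1262

t=0: k=[101 0 0 0 0 0 0 0]
t=1: x=[96.4550 4.5450 0.0000 0.0000 0.0000 0.0000 0.0000 0.0000] k=[100 0 0 0 0 0 0 0]
t=2: x=[95.5000 4.5000 0.0000 0.0000 0.0000 0.0000 0.0000 0.0000] k=[101 5 0 0 0 0 0 0]
t=3: x=[96.6800 9.0950 0.2250 0.0000 0.0000 0.0000 0.0000 0.0000] k=[101 9 1 0 0 0 0 0]
t=4: x=[96.8600 12.7800 1.3150 0.0450 0.0000 0.0000 0.0000 0.0000] k=[96 9 0 0 0 0 0 0]
t=5: x=[92.0850 12.5100 0.4050 0.0000 0.0000 0.0000 0.0000 0.0000] k=[95 18 0 0 0 0 0 0]
t=6: x=[91.5350 20.6550 0.8100 0.0000 0.0000 0.0000 0.0000 0.0000] k=[94 17 4 0 0 0 0 0]
t=7: x=[90.5350 19.8800 4.4050 0.1800 0.0000 0.0000 0.0000 0.0000] k=[87 19 0 4 0 0 0 0]
t=8: x=[83.9400 21.2050 1.0350 3.6400 0.1800 0.0000 0.0000 0.0000] k=[80 20 0 8 0 0 0 0]
t=9: x=[77.3000 21.8000 1.2600 7.2800 0.3600 0.0000 0.0000 0.0000] k=[73 25 0 4 0 0 0 0]
t=10: x=[70.8400 26.0350 1.3050 3.6400 0.1800 0.0000 0.0000 0.0000] k=[71 26 3 6 0 0 0 0]
t=11: x=[68.9750 26.9900 4.1700 5.5950 0.2700 0.0000 0.0000 0.0000] k=[69 22 0 11 0 0 0 0]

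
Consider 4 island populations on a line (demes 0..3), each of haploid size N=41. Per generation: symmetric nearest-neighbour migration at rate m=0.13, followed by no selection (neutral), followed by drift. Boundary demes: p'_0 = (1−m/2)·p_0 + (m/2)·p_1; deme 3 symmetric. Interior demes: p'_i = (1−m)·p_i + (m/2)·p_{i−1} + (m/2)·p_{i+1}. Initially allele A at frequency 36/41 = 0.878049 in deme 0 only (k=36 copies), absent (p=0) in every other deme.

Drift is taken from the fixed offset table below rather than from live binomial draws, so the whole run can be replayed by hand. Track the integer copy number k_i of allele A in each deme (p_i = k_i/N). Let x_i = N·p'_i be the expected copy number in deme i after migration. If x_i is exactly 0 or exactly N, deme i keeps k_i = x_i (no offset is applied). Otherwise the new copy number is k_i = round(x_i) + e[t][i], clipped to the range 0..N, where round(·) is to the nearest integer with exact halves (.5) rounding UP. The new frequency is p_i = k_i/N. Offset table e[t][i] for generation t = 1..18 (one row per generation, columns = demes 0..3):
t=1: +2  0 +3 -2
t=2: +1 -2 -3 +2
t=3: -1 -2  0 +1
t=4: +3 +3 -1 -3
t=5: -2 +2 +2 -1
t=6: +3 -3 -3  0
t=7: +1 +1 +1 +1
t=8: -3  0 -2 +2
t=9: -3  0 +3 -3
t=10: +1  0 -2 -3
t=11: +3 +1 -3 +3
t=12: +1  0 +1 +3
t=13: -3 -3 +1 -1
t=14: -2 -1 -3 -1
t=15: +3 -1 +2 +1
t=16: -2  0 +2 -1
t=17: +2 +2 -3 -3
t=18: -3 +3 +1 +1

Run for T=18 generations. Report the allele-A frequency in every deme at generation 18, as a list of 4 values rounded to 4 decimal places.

t=0: k=[36 0 0 0]
t=1: x=[33.6600 2.3400 0.0000 0.0000] k=[36 2 0 0]
t=2: x=[33.7900 4.0800 0.1300 0.0000] k=[35 2 0 0]
t=3: x=[32.8550 4.0150 0.1300 0.0000] k=[32 2 0 0]
t=4: x=[30.0500 3.8200 0.1300 0.0000] k=[33 7 0 0]
t=5: x=[31.3100 8.2350 0.4550 0.0000] k=[29 10 2 0]
t=6: x=[27.7650 10.7150 2.3900 0.1300] k=[31 8 0 0]
t=7: x=[29.5050 8.9750 0.5200 0.0000] k=[31 10 2 0]
t=8: x=[29.6350 10.8450 2.3900 0.1300] k=[27 11 0 2]
t=9: x=[25.9600 11.3250 0.8450 1.8700] k=[23 11 4 0]
t=10: x=[22.2200 11.3250 4.1950 0.2600] k=[23 11 2 0]
t=11: x=[22.2200 11.1950 2.4550 0.1300] k=[25 12 0 3]
t=12: x=[24.1550 12.0650 0.9750 2.8050] k=[25 12 2 6]
t=13: x=[24.1550 12.1950 2.9100 5.7400] k=[21 9 4 5]
t=14: x=[20.2200 9.4550 4.3900 4.9350] k=[18 8 1 4]
t=15: x=[17.3500 8.1950 1.6500 3.8050] k=[20 7 4 5]
t=16: x=[19.1550 7.6500 4.2600 4.9350] k=[17 8 6 4]
t=17: x=[16.4150 8.4550 6.0000 4.1300] k=[18 10 3 1]
t=18: x=[17.4800 10.0650 3.3250 1.1300] k=[14 13 4 2]

[0.3415, 0.3171, 0.0976, 0.0488]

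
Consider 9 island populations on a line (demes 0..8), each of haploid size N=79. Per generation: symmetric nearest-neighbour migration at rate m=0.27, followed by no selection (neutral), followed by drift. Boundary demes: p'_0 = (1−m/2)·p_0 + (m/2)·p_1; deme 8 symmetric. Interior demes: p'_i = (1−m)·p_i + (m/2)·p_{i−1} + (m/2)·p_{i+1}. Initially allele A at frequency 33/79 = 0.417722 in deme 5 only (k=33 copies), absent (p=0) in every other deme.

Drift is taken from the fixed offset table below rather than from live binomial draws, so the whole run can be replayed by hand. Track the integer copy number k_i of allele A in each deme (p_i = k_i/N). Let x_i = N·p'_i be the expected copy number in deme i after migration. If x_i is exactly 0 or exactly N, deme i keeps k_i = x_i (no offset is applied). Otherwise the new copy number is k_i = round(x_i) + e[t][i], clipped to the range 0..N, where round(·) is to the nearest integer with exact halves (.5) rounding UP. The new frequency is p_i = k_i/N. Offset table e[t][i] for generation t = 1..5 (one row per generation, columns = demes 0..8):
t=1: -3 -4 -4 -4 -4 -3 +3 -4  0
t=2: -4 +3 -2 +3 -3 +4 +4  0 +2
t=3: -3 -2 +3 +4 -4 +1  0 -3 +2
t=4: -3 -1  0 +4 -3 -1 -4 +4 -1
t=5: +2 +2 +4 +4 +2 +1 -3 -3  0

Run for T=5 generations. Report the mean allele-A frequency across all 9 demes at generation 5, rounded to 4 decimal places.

t=0: k=[0 0 0 0 0 33 0 0 0]
t=1: x=[0.0000 0.0000 0.0000 0.0000 4.4550 24.0900 4.4550 0.0000 0.0000] k=[0 0 0 0 0 21 7 0 0]
t=2: x=[0.0000 0.0000 0.0000 0.0000 2.8350 16.2750 7.9450 0.9450 0.0000] k=[0 0 0 0 0 20 12 1 0]
t=3: x=[0.0000 0.0000 0.0000 0.0000 2.7000 16.2200 11.5950 2.3500 0.1350] k=[0 0 0 0 0 17 12 0 2]
t=4: x=[0.0000 0.0000 0.0000 0.0000 2.2950 14.0300 11.0550 1.8900 1.7300] k=[0 0 0 0 0 13 7 6 1]
t=5: x=[0.0000 0.0000 0.0000 0.0000 1.7550 10.4350 7.6750 5.4600 1.6750] k=[0 0 0 0 4 11 5 2 2]

0.0338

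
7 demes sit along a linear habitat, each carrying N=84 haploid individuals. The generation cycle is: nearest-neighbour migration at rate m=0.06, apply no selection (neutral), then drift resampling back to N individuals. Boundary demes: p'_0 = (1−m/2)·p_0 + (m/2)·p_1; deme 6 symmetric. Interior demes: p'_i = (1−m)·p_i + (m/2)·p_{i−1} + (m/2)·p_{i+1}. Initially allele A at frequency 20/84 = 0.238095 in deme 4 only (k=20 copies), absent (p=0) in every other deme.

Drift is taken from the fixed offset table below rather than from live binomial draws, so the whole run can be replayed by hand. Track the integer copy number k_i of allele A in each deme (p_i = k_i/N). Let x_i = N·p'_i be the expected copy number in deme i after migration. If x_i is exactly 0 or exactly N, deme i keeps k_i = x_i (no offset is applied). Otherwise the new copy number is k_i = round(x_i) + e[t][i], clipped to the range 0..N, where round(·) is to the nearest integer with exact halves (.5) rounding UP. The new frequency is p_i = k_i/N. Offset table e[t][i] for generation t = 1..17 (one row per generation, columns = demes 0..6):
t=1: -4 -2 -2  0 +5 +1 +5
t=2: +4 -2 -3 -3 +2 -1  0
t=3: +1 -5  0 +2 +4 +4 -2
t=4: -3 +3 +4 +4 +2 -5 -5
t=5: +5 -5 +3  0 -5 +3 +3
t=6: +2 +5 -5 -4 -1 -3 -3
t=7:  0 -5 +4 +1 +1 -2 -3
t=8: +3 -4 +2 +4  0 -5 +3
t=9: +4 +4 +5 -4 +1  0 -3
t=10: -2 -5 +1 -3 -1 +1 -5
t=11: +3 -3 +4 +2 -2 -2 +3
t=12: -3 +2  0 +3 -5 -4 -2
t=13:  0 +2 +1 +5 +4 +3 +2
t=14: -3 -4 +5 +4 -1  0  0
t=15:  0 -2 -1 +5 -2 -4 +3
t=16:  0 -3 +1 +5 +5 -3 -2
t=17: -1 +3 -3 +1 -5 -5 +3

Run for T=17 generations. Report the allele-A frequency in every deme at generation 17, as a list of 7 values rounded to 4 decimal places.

[0.0000, 0.0476, 0.2024, 0.3452, 0.1190, 0.0000, 0.0833]

t=0: k=[0 0 0 0 20 0 0]
t=1: x=[0.0000 0.0000 0.0000 0.6000 18.8000 0.6000 0.0000] k=[0 0 0 1 24 2 0]
t=2: x=[0.0000 0.0000 0.0300 1.6600 22.6500 2.6000 0.0600] k=[0 0 0 0 25 2 0]
t=3: x=[0.0000 0.0000 0.0000 0.7500 23.5600 2.6300 0.0600] k=[0 0 0 3 28 7 0]
t=4: x=[0.0000 0.0000 0.0900 3.6600 26.6200 7.4200 0.2100] k=[0 0 4 8 29 2 0]
t=5: x=[0.0000 0.1200 4.0000 8.5100 27.5600 2.7500 0.0600] k=[0 0 7 9 23 6 3]
t=6: x=[0.0000 0.2100 6.8500 9.3600 22.0700 6.4200 3.0900] k=[0 5 2 5 21 3 0]
t=7: x=[0.1500 4.7600 2.1800 5.3900 19.9800 3.4500 0.0900] k=[0 0 6 6 21 1 0]
t=8: x=[0.0000 0.1800 5.8200 6.4500 19.9500 1.5700 0.0300] k=[0 0 8 10 20 0 3]
t=9: x=[0.0000 0.2400 7.8200 10.2400 19.1000 0.6900 2.9100] k=[0 4 13 6 20 1 0]
t=10: x=[0.1200 4.1500 12.5200 6.6300 19.0100 1.5400 0.0300] k=[0 0 14 4 18 3 0]
t=11: x=[0.0000 0.4200 13.2800 4.7200 17.1300 3.3600 0.0900] k=[0 0 17 7 15 1 3]
t=12: x=[0.0000 0.5100 16.1900 7.5400 14.3400 1.4800 2.9400] k=[0 3 16 11 9 0 1]
t=13: x=[0.0900 3.3000 15.4600 11.0900 8.7900 0.3000 0.9700] k=[0 5 16 16 13 3 3]
t=14: x=[0.1500 5.1800 15.6700 15.9100 12.7900 3.3000 3.0000] k=[0 1 21 20 12 3 3]
t=15: x=[0.0300 1.5700 20.3700 19.7900 11.9700 3.2700 3.0000] k=[0 0 19 25 10 0 6]
t=16: x=[0.0000 0.5700 18.6100 24.3700 10.1500 0.4800 5.8200] k=[0 0 20 29 15 0 4]
t=17: x=[0.0000 0.6000 19.6700 28.3100 14.9700 0.5700 3.8800] k=[0 4 17 29 10 0 7]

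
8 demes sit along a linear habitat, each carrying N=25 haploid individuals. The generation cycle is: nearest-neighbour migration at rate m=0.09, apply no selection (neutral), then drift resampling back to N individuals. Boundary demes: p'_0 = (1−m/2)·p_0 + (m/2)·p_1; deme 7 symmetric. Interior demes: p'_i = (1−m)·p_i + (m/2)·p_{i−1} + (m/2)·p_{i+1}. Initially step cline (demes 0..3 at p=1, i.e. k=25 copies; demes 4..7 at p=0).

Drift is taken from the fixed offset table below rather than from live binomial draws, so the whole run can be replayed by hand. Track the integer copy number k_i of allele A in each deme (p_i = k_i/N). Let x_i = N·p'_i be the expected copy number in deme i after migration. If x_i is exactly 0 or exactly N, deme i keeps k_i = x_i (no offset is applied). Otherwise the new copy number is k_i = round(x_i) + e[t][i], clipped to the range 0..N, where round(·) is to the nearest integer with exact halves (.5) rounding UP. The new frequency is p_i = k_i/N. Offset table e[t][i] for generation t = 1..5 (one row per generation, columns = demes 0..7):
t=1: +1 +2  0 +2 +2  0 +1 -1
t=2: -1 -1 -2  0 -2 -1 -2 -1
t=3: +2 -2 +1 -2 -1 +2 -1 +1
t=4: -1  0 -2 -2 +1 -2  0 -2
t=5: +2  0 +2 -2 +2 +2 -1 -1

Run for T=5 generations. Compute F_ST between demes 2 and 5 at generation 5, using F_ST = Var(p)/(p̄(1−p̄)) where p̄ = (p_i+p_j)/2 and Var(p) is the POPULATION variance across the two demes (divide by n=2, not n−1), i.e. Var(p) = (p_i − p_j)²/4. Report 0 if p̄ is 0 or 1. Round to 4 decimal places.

t=0: k=[25 25 25 25 0 0 0 0]
t=1: x=[25.0000 25.0000 25.0000 23.8750 1.1250 0.0000 0.0000 0.0000] k=[25 25 25 25 3 0 0 0]
t=2: x=[25.0000 25.0000 25.0000 24.0100 3.8550 0.1350 0.0000 0.0000] k=[25 25 25 24 2 0 0 0]
t=3: x=[25.0000 25.0000 24.9550 23.0550 2.9000 0.0900 0.0000 0.0000] k=[25 25 25 21 2 2 0 0]
t=4: x=[25.0000 25.0000 24.8200 20.3250 2.8550 1.9100 0.0900 0.0000] k=[25 25 23 18 4 0 0 0]
t=5: x=[25.0000 24.9100 22.8650 17.5950 4.4500 0.1800 0.0000 0.0000] k=[25 25 25 16 6 2 0 0]

0.8519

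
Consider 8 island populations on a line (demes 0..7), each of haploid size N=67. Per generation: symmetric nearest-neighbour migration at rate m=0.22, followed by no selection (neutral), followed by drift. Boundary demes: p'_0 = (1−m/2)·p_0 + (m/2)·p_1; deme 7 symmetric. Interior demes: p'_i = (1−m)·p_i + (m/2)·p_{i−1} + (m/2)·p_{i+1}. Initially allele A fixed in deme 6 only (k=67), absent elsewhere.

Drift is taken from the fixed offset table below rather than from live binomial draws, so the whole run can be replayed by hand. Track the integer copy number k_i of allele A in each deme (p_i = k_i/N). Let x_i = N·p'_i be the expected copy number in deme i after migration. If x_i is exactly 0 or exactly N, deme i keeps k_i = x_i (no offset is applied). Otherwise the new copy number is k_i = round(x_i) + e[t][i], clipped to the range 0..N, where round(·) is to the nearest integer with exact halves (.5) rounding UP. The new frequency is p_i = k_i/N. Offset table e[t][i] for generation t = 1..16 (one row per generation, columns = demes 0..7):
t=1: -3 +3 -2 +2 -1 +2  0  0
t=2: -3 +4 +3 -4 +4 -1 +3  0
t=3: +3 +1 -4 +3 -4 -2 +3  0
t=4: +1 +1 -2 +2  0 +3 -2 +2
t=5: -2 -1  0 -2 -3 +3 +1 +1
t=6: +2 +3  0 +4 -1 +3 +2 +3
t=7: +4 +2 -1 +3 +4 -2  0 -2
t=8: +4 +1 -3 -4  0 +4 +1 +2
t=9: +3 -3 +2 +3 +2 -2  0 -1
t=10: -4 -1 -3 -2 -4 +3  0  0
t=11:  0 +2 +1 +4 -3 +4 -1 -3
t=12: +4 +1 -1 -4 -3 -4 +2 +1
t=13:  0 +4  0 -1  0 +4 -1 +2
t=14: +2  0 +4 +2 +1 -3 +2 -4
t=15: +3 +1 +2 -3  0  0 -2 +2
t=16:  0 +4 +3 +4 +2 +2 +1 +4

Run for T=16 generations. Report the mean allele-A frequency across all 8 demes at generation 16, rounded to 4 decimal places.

0.2556

t=0: k=[0 0 0 0 0 0 67 0]
t=1: x=[0.0000 0.0000 0.0000 0.0000 0.0000 7.3700 52.2600 7.3700] k=[0 0 0 0 0 9 52 7]
t=2: x=[0.0000 0.0000 0.0000 0.0000 0.9900 12.7400 42.3200 11.9500] k=[0 0 0 0 5 12 45 12]
t=3: x=[0.0000 0.0000 0.0000 0.5500 5.2200 14.8600 37.7400 15.6300] k=[0 0 0 4 1 13 41 16]
t=4: x=[0.0000 0.0000 0.4400 3.2300 2.6500 14.7600 35.1700 18.7500] k=[0 0 0 5 3 18 33 21]
t=5: x=[0.0000 0.0000 0.5500 4.2300 4.8700 18.0000 30.0300 22.3200] k=[0 0 1 2 2 21 31 23]
t=6: x=[0.0000 0.1100 1.0000 1.8900 4.0900 20.0100 29.0200 23.8800] k=[0 3 1 6 3 23 31 27]
t=7: x=[0.3300 2.4500 1.7700 5.1200 5.5300 21.6800 29.6800 27.4400] k=[4 4 1 8 10 20 30 25]
t=8: x=[4.0000 3.6700 2.1000 7.4500 10.8800 20.0000 28.3500 25.5500] k=[8 5 0 3 11 24 29 28]
t=9: x=[7.6700 4.7800 0.8800 3.5500 11.5500 23.1200 28.3400 28.1100] k=[11 2 3 7 14 21 28 27]
t=10: x=[10.0100 3.1000 3.3300 7.3300 14.0000 21.0000 27.1200 27.1100] k=[6 2 0 5 10 24 27 27]
t=11: x=[5.5600 2.2200 0.7700 5.0000 10.9900 22.7900 26.6700 27.0000] k=[6 4 2 9 8 27 26 24]
t=12: x=[5.7800 4.0000 2.9900 8.1200 10.2000 24.8000 25.8900 24.2200] k=[10 5 2 4 7 21 28 25]
t=13: x=[9.4500 5.2200 2.5500 4.1100 8.2100 20.2300 26.9000 25.3300] k=[9 9 3 3 8 24 26 27]
t=14: x=[9.0000 8.3400 3.6600 3.5500 9.2100 22.4600 25.8900 26.8900] k=[11 8 8 6 10 19 28 23]
t=15: x=[10.6700 8.3300 7.7800 6.6600 10.5500 19.0000 26.4600 23.5500] k=[14 9 10 4 11 19 24 26]
t=16: x=[13.4500 9.6600 9.2300 5.4300 11.1100 18.6700 23.6700 25.7800] k=[13 14 12 9 13 21 25 30]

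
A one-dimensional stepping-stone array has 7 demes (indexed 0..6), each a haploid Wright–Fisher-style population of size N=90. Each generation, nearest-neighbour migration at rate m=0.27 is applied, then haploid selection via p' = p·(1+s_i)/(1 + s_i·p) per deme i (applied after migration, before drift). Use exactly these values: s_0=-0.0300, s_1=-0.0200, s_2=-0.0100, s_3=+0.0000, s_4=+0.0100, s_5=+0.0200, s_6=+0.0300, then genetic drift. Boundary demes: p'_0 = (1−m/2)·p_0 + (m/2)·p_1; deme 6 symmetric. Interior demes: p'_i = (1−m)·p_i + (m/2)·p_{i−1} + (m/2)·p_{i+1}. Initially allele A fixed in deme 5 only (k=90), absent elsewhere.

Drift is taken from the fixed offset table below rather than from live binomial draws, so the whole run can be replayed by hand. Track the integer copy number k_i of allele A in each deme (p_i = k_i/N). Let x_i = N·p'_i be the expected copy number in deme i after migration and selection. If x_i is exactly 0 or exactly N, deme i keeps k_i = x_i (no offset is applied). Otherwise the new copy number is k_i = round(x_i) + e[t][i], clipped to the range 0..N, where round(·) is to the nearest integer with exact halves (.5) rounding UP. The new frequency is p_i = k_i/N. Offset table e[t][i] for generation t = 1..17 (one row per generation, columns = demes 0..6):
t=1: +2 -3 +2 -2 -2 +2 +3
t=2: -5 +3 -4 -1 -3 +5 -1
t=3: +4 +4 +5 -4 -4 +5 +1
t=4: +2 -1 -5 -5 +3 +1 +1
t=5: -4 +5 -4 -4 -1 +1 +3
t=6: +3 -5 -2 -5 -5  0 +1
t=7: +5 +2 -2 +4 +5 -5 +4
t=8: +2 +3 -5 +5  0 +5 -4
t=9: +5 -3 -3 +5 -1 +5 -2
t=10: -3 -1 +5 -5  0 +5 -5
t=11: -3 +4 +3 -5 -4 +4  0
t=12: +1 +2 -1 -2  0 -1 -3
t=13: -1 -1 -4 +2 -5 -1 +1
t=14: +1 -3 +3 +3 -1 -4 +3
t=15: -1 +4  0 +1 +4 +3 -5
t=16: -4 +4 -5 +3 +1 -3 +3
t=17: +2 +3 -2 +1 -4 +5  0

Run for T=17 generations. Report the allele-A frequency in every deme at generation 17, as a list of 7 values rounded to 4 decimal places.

[0.0333, 0.1111, 0.0444, 0.1889, 0.2222, 0.3889, 0.4111]

t=0: k=[0 0 0 0 0 90 0]
t=1: x=[0.0000 0.0000 0.0000 0.0000 12.2550 66.0497 12.4640] k=[0 0 0 0 10 68 15]
t=2: x=[0.0000 0.0000 0.0000 1.3500 16.6144 53.4457 22.6524] k=[0 0 0 0 14 58 22]
t=3: x=[0.0000 0.0000 0.0000 1.8900 18.1940 47.6443 27.4203] k=[0 0 0 0 14 53 28]
t=4: x=[0.0000 0.0000 0.0000 1.8900 17.5149 44.8055 31.9818] k=[0 0 0 0 21 46 33]
t=5: x=[0.0000 0.0000 0.0000 2.8350 21.7035 41.3122 35.3877] k=[0 0 0 0 21 42 38]
t=6: x=[0.0000 0.0000 0.0000 2.8350 21.1606 39.0622 39.1927] k=[0 0 0 0 16 39 40]
t=7: x=[0.0000 0.0000 0.0000 2.1600 17.0823 36.4587 40.5225] k=[0 0 0 6 22 31 45]
t=8: x=[0.0000 0.0000 0.8020 7.3500 21.2159 32.0827 43.7743] k=[0 0 0 12 21 37 40]
t=9: x=[0.0000 0.0000 1.6041 11.5950 22.1105 35.6705 40.2516] k=[0 0 0 17 21 41 38]
t=10: x=[0.0000 0.0000 2.2726 15.2450 23.3316 38.3301 39.0572] k=[0 0 7 10 23 43 34]
t=11: x=[0.0000 0.9263 6.4000 11.3500 24.1203 39.5234 35.8506] k=[0 5 9 6 20 44 36]
t=12: x=[0.6549 4.7729 7.9816 8.2950 21.5125 40.1198 37.7261] k=[2 7 7 6 22 39 35]
t=13: x=[2.5971 6.2072 6.8015 8.2950 22.3015 36.5942 36.1776] k=[2 5 3 10 17 36 37]
t=14: x=[2.3347 4.2426 4.1748 10.0000 18.7674 33.9879 37.5100] k=[3 1 7 13 18 30 41]
t=15: x=[2.6505 2.0393 6.9354 12.8650 19.0943 30.2615 40.1713] k=[2 6 7 14 23 33 35]
t=16: x=[2.4659 5.4899 7.7386 14.2700 23.3064 32.3291 35.3625] k=[0 9 3 17 24 29 38]
t=17: x=[1.1790 6.8461 5.6466 16.0550 23.9043 29.9343 37.4296] k=[3 10 4 17 20 35 37]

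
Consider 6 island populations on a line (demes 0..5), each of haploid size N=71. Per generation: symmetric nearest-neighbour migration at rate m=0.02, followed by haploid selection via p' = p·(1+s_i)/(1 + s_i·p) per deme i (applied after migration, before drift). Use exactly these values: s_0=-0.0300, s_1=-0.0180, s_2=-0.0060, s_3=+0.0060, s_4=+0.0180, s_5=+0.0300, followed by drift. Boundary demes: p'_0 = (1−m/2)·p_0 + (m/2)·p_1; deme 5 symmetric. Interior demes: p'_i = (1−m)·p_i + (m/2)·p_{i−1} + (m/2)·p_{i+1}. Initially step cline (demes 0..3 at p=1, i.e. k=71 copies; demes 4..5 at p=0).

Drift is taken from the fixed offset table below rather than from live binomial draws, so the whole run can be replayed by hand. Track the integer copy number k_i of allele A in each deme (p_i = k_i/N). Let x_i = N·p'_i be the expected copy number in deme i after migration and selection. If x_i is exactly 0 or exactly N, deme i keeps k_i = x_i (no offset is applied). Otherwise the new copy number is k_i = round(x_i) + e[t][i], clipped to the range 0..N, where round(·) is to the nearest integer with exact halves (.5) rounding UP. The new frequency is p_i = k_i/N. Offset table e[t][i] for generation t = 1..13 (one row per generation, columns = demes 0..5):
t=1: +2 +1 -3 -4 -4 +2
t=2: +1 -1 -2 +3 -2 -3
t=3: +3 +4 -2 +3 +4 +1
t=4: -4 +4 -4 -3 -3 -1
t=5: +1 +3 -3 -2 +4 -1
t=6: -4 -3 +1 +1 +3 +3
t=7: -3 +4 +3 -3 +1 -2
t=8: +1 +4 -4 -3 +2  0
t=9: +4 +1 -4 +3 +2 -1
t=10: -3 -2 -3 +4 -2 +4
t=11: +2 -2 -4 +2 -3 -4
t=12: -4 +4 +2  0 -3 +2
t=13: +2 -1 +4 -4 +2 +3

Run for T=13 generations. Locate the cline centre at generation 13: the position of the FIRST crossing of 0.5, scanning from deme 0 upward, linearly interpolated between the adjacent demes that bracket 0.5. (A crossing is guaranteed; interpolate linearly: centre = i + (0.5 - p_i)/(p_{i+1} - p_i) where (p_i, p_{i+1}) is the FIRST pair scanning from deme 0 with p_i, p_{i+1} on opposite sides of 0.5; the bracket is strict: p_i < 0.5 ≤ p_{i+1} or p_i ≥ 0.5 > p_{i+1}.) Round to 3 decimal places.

t=0: k=[71 71 71 71 0 0]
t=1: x=[71.0000 71.0000 71.0000 70.2942 0.7226 0.0000] k=[71 71 71 66 0 0]
t=2: x=[71.0000 71.0000 70.9497 65.4208 0.6718 0.0000] k=[71 71 69 68 0 0]
t=3: x=[71.0000 70.9796 68.9983 67.3508 0.6921 0.0000] k=[71 71 67 70 5 0]
t=4: x=[71.0000 70.9593 67.0476 69.3298 5.6927 0.0515] k=[71 71 63 66 3 0]
t=5: x=[71.0000 70.9185 63.0677 65.3711 3.6615 0.0309] k=[71 71 60 63 8 0]
t=6: x=[71.0000 70.8880 60.0845 62.4650 8.6040 0.0824] k=[71 68 61 63 12 3]
t=7: x=[70.9691 67.9067 61.0386 62.5148 12.6039 3.1785] k=[68 71 64 60 14 1]
t=8: x=[67.9421 70.8982 63.9921 59.6372 14.5351 1.1633] k=[69 71 60 57 17 1]
t=9: x=[68.9605 70.8676 60.0243 56.6984 17.4739 1.1942] k=[71 71 56 60 19 0]
t=10: x=[71.0000 70.8473 56.1193 59.6073 19.4711 0.1957] k=[71 69 53 64 17 4]
t=11: x=[70.9794 68.8220 53.1898 63.4604 17.5749 4.2465] k=[71 67 49 65 15 0]
t=12: x=[70.9588 66.7886 49.2493 64.3760 15.5657 0.1545] k=[67 71 51 64 13 2]
t=13: x=[66.9246 70.7556 51.2443 63.4007 13.5950 2.1714] k=[69 70 55 59 16 5]

3.547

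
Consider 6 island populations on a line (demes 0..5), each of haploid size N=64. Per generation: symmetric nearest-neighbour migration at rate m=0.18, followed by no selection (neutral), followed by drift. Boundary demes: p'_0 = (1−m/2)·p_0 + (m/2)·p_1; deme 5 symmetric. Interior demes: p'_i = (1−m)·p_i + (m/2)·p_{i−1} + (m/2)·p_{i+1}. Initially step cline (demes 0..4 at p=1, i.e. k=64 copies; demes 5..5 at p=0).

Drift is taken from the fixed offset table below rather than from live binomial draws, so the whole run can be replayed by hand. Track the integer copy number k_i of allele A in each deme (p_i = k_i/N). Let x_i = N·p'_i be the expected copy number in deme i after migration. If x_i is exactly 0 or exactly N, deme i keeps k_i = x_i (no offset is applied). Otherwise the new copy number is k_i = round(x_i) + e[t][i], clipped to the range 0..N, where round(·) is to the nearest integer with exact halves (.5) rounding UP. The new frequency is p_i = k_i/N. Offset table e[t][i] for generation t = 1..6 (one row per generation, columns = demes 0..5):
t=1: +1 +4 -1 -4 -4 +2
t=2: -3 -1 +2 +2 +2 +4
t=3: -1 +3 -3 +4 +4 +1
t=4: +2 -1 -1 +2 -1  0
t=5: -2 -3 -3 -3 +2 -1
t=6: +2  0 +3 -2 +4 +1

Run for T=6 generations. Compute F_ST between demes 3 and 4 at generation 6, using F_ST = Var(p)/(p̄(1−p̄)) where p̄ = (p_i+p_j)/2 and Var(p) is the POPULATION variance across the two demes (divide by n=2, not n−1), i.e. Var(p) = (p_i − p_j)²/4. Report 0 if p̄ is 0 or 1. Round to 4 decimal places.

0.0089

t=0: k=[64 64 64 64 64 0]
t=1: x=[64.0000 64.0000 64.0000 64.0000 58.2400 5.7600] k=[64 64 64 64 54 8]
t=2: x=[64.0000 64.0000 64.0000 63.1000 50.7600 12.1400] k=[64 64 64 64 53 16]
t=3: x=[64.0000 64.0000 64.0000 63.0100 50.6600 19.3300] k=[64 64 64 64 55 20]
t=4: x=[64.0000 64.0000 64.0000 63.1900 52.6600 23.1500] k=[64 64 64 64 52 23]
t=5: x=[64.0000 64.0000 64.0000 62.9200 50.4700 25.6100] k=[64 64 64 60 52 25]
t=6: x=[64.0000 64.0000 63.6400 59.6400 50.2900 27.4300] k=[64 64 64 58 54 28]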